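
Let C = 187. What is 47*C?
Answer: 8789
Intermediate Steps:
47*C = 47*187 = 8789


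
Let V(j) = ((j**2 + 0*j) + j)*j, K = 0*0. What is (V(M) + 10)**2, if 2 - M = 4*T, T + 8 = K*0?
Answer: 1637820900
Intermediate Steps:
K = 0
T = -8 (T = -8 + 0*0 = -8 + 0 = -8)
M = 34 (M = 2 - 4*(-8) = 2 - 1*(-32) = 2 + 32 = 34)
V(j) = j*(j + j**2) (V(j) = ((j**2 + 0) + j)*j = (j**2 + j)*j = (j + j**2)*j = j*(j + j**2))
(V(M) + 10)**2 = (34**2*(1 + 34) + 10)**2 = (1156*35 + 10)**2 = (40460 + 10)**2 = 40470**2 = 1637820900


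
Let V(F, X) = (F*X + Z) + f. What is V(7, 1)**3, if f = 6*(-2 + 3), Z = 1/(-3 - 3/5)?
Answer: 12008989/5832 ≈ 2059.2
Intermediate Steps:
Z = -5/18 (Z = 1/(-3 - 3*1/5) = 1/(-3 - 3/5) = 1/(-18/5) = -5/18 ≈ -0.27778)
f = 6 (f = 6*1 = 6)
V(F, X) = 103/18 + F*X (V(F, X) = (F*X - 5/18) + 6 = (-5/18 + F*X) + 6 = 103/18 + F*X)
V(7, 1)**3 = (103/18 + 7*1)**3 = (103/18 + 7)**3 = (229/18)**3 = 12008989/5832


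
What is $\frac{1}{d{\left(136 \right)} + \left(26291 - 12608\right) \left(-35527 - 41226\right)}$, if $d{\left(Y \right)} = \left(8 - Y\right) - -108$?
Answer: $- \frac{1}{1050211319} \approx -9.5219 \cdot 10^{-10}$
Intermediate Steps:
$d{\left(Y \right)} = 116 - Y$ ($d{\left(Y \right)} = \left(8 - Y\right) + 108 = 116 - Y$)
$\frac{1}{d{\left(136 \right)} + \left(26291 - 12608\right) \left(-35527 - 41226\right)} = \frac{1}{\left(116 - 136\right) + \left(26291 - 12608\right) \left(-35527 - 41226\right)} = \frac{1}{\left(116 - 136\right) + 13683 \left(-76753\right)} = \frac{1}{-20 - 1050211299} = \frac{1}{-1050211319} = - \frac{1}{1050211319}$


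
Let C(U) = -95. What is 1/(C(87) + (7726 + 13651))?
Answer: 1/21282 ≈ 4.6988e-5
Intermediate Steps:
1/(C(87) + (7726 + 13651)) = 1/(-95 + (7726 + 13651)) = 1/(-95 + 21377) = 1/21282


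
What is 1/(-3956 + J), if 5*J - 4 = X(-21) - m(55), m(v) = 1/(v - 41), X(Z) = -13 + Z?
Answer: -70/277341 ≈ -0.00025240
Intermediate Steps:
m(v) = 1/(-41 + v)
J = -421/70 (J = ⅘ + ((-13 - 21) - 1/(-41 + 55))/5 = ⅘ + (-34 - 1/14)/5 = ⅘ + (⅕)*(-477/14) = ⅘ - 477/70 = -421/70 ≈ -6.0143)
1/(-3956 + J) = 1/(-3956 - 421/70) = 1/(-277341/70) = -70/277341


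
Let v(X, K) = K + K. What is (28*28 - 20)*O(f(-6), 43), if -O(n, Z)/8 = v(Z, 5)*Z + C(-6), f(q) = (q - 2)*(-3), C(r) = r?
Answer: -2591488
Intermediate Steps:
v(X, K) = 2*K
f(q) = 6 - 3*q (f(q) = (-2 + q)*(-3) = 6 - 3*q)
O(n, Z) = 48 - 80*Z (O(n, Z) = -8*((2*5)*Z - 6) = -8*(10*Z - 6) = -8*(-6 + 10*Z) = 48 - 80*Z)
(28*28 - 20)*O(f(-6), 43) = (28*28 - 20)*(48 - 80*43) = (784 - 20)*(48 - 3440) = 764*(-3392) = -2591488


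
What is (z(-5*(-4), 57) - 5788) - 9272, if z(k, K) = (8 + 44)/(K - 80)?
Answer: -346432/23 ≈ -15062.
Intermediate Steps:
z(k, K) = 52/(-80 + K)
(z(-5*(-4), 57) - 5788) - 9272 = (52/(-80 + 57) - 5788) - 9272 = (52/(-23) - 5788) - 9272 = (52*(-1/23) - 5788) - 9272 = (-52/23 - 5788) - 9272 = -133176/23 - 9272 = -346432/23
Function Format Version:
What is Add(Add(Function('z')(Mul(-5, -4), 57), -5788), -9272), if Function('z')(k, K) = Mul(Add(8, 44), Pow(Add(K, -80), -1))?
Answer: Rational(-346432, 23) ≈ -15062.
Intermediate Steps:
Function('z')(k, K) = Mul(52, Pow(Add(-80, K), -1))
Add(Add(Function('z')(Mul(-5, -4), 57), -5788), -9272) = Add(Add(Mul(52, Pow(Add(-80, 57), -1)), -5788), -9272) = Add(Add(Mul(52, Pow(-23, -1)), -5788), -9272) = Add(Add(Mul(52, Rational(-1, 23)), -5788), -9272) = Add(Add(Rational(-52, 23), -5788), -9272) = Add(Rational(-133176, 23), -9272) = Rational(-346432, 23)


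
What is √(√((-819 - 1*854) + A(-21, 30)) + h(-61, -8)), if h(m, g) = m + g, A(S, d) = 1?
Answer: √(-69 + 2*I*√418) ≈ 2.3671 + 8.6373*I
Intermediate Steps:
h(m, g) = g + m
√(√((-819 - 1*854) + A(-21, 30)) + h(-61, -8)) = √(√((-819 - 1*854) + 1) + (-8 - 61)) = √(√((-819 - 854) + 1) - 69) = √(√(-1673 + 1) - 69) = √(√(-1672) - 69) = √(2*I*√418 - 69) = √(-69 + 2*I*√418)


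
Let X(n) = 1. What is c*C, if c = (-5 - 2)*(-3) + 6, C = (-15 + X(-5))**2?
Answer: 5292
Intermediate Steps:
C = 196 (C = (-15 + 1)**2 = (-14)**2 = 196)
c = 27 (c = -7*(-3) + 6 = 21 + 6 = 27)
c*C = 27*196 = 5292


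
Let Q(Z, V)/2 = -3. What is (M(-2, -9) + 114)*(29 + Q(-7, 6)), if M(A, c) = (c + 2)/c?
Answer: 23759/9 ≈ 2639.9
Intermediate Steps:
Q(Z, V) = -6 (Q(Z, V) = 2*(-3) = -6)
M(A, c) = (2 + c)/c
(M(-2, -9) + 114)*(29 + Q(-7, 6)) = ((2 - 9)/(-9) + 114)*(29 - 6) = (-⅑*(-7) + 114)*23 = (7/9 + 114)*23 = (1033/9)*23 = 23759/9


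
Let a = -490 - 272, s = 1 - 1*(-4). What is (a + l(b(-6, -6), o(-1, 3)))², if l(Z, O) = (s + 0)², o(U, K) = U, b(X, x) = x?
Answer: 543169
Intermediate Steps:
s = 5 (s = 1 + 4 = 5)
l(Z, O) = 25 (l(Z, O) = (5 + 0)² = 5² = 25)
a = -762
(a + l(b(-6, -6), o(-1, 3)))² = (-762 + 25)² = (-737)² = 543169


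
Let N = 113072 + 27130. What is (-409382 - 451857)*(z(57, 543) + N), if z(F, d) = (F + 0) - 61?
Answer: -120743985322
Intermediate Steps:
z(F, d) = -61 + F (z(F, d) = F - 61 = -61 + F)
N = 140202
(-409382 - 451857)*(z(57, 543) + N) = (-409382 - 451857)*((-61 + 57) + 140202) = -861239*(-4 + 140202) = -861239*140198 = -120743985322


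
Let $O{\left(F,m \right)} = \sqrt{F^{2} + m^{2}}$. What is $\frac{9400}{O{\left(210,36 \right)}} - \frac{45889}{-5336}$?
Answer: $\frac{45889}{5336} + \frac{4700 \sqrt{1261}}{3783} \approx 52.718$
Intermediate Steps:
$\frac{9400}{O{\left(210,36 \right)}} - \frac{45889}{-5336} = \frac{9400}{\sqrt{210^{2} + 36^{2}}} - \frac{45889}{-5336} = \frac{9400}{\sqrt{44100 + 1296}} - - \frac{45889}{5336} = \frac{9400}{\sqrt{45396}} + \frac{45889}{5336} = \frac{9400}{6 \sqrt{1261}} + \frac{45889}{5336} = 9400 \frac{\sqrt{1261}}{7566} + \frac{45889}{5336} = \frac{4700 \sqrt{1261}}{3783} + \frac{45889}{5336} = \frac{45889}{5336} + \frac{4700 \sqrt{1261}}{3783}$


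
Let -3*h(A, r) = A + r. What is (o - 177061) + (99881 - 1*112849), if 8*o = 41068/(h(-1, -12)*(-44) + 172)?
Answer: -21314049/112 ≈ -1.9030e+5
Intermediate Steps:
h(A, r) = -A/3 - r/3 (h(A, r) = -(A + r)/3 = -A/3 - r/3)
o = -30801/112 (o = (41068/((-⅓*(-1) - ⅓*(-12))*(-44) + 172))/8 = (41068/((⅓ + 4)*(-44) + 172))/8 = (41068/((13/3)*(-44) + 172))/8 = (41068/(-572/3 + 172))/8 = (41068/(-56/3))/8 = (41068*(-3/56))/8 = (⅛)*(-30801/14) = -30801/112 ≈ -275.01)
(o - 177061) + (99881 - 1*112849) = (-30801/112 - 177061) + (99881 - 1*112849) = -19861633/112 + (99881 - 112849) = -19861633/112 - 12968 = -21314049/112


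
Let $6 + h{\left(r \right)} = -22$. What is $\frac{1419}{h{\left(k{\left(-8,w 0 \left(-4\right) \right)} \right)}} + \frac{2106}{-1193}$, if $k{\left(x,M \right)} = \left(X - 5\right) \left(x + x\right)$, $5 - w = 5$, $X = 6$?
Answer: $- \frac{1751835}{33404} \approx -52.444$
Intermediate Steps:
$w = 0$ ($w = 5 - 5 = 0$)
$k{\left(x,M \right)} = 2 x$ ($k{\left(x,M \right)} = \left(6 - 5\right) \left(x + x\right) = 1 \cdot 2 x = 2 x$)
$h{\left(r \right)} = -28$ ($h{\left(r \right)} = -6 - 22 = -28$)
$\frac{1419}{h{\left(k{\left(-8,w 0 \left(-4\right) \right)} \right)}} + \frac{2106}{-1193} = \frac{1419}{-28} + \frac{2106}{-1193} = 1419 \left(- \frac{1}{28}\right) + 2106 \left(- \frac{1}{1193}\right) = - \frac{1419}{28} - \frac{2106}{1193} = - \frac{1751835}{33404}$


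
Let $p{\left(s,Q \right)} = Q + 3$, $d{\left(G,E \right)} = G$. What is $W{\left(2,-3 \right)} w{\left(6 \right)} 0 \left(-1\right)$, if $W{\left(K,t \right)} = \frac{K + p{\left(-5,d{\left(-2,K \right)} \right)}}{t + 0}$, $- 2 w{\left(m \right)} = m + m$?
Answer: $0$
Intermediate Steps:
$p{\left(s,Q \right)} = 3 + Q$
$w{\left(m \right)} = - m$ ($w{\left(m \right)} = - \frac{m + m}{2} = - \frac{2 m}{2} = - m$)
$W{\left(K,t \right)} = \frac{1 + K}{t}$ ($W{\left(K,t \right)} = \frac{K + \left(3 - 2\right)}{t + 0} = \frac{K + 1}{t} = \frac{1 + K}{t}$)
$W{\left(2,-3 \right)} w{\left(6 \right)} 0 \left(-1\right) = \frac{1 + 2}{-3} \left(\left(-1\right) 6\right) 0 \left(-1\right) = \left(- \frac{1}{3}\right) 3 \left(-6\right) 0 = \left(-1\right) \left(-6\right) 0 = 6 \cdot 0 = 0$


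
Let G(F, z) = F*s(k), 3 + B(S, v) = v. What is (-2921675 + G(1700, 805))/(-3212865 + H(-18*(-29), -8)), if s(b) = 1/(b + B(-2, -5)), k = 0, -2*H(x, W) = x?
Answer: 278275/306012 ≈ 0.90936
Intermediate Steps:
B(S, v) = -3 + v
H(x, W) = -x/2
s(b) = 1/(-8 + b) (s(b) = 1/(b + (-3 - 5)) = 1/(b - 8) = 1/(-8 + b))
G(F, z) = -F/8 (G(F, z) = F/(-8 + 0) = F/(-8) = F*(-1/8) = -F/8)
(-2921675 + G(1700, 805))/(-3212865 + H(-18*(-29), -8)) = (-2921675 - 1/8*1700)/(-3212865 - (-9)*(-29)) = (-2921675 - 425/2)/(-3212865 - 1/2*522) = -5843775/(2*(-3212865 - 261)) = -5843775/2/(-3213126) = -5843775/2*(-1/3213126) = 278275/306012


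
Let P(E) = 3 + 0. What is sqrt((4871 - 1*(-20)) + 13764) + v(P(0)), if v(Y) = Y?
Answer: 3 + sqrt(18655) ≈ 139.58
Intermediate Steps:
P(E) = 3
sqrt((4871 - 1*(-20)) + 13764) + v(P(0)) = sqrt((4871 - 1*(-20)) + 13764) + 3 = sqrt((4871 + 20) + 13764) + 3 = sqrt(4891 + 13764) + 3 = sqrt(18655) + 3 = 3 + sqrt(18655)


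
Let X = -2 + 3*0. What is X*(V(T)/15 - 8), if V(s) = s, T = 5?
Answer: 46/3 ≈ 15.333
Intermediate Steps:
X = -2 (X = -2 + 0 = -2)
X*(V(T)/15 - 8) = -2*(5/15 - 8) = -2*(5*(1/15) - 8) = -2*(1/3 - 8) = -2*(-23/3) = 46/3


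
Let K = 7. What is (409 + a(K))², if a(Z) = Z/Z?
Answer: 168100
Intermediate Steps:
a(Z) = 1
(409 + a(K))² = (409 + 1)² = 410² = 168100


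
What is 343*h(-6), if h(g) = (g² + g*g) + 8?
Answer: 27440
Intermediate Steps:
h(g) = 8 + 2*g² (h(g) = (g² + g²) + 8 = 2*g² + 8 = 8 + 2*g²)
343*h(-6) = 343*(8 + 2*(-6)²) = 343*(8 + 2*36) = 343*(8 + 72) = 343*80 = 27440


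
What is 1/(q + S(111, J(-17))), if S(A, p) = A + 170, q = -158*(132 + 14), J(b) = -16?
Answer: -1/22787 ≈ -4.3885e-5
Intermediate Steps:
q = -23068 (q = -158*146 = -23068)
S(A, p) = 170 + A
1/(q + S(111, J(-17))) = 1/(-23068 + (170 + 111)) = 1/(-23068 + 281) = 1/(-22787) = -1/22787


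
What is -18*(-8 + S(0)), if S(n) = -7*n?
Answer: 144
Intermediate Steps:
-18*(-8 + S(0)) = -18*(-8 - 7*0) = -18*(-8 + 0) = -18*(-8) = 144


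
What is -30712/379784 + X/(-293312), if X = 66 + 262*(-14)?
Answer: -477513511/6962200288 ≈ -0.068587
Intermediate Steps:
X = -3602 (X = 66 - 3668 = -3602)
-30712/379784 + X/(-293312) = -30712/379784 - 3602/(-293312) = -30712*1/379784 - 3602*(-1/293312) = -3839/47473 + 1801/146656 = -477513511/6962200288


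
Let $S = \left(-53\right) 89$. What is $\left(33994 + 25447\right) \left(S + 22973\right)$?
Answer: $1085154896$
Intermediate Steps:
$S = -4717$
$\left(33994 + 25447\right) \left(S + 22973\right) = \left(33994 + 25447\right) \left(-4717 + 22973\right) = 59441 \cdot 18256 = 1085154896$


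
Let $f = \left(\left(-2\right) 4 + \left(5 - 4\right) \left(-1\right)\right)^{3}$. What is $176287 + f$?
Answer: $175558$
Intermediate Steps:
$f = -729$ ($f = \left(-8 + 1 \left(-1\right)\right)^{3} = \left(-8 - 1\right)^{3} = \left(-9\right)^{3} = -729$)
$176287 + f = 176287 - 729 = 175558$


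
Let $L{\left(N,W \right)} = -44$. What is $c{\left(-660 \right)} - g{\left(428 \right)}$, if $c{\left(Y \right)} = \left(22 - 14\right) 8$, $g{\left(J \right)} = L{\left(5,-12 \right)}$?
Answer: $108$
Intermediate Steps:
$g{\left(J \right)} = -44$
$c{\left(Y \right)} = 64$ ($c{\left(Y \right)} = 8 \cdot 8 = 64$)
$c{\left(-660 \right)} - g{\left(428 \right)} = 64 - -44 = 64 + 44 = 108$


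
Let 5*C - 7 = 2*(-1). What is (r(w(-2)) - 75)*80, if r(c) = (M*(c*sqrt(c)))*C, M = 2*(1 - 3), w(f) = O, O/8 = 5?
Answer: -6000 - 25600*sqrt(10) ≈ -86954.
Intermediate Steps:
O = 40 (O = 8*5 = 40)
w(f) = 40
C = 1 (C = 7/5 + (2*(-1))/5 = 7/5 + (1/5)*(-2) = 7/5 - 2/5 = 1)
M = -4 (M = 2*(-2) = -4)
r(c) = -4*c**(3/2) (r(c) = -4*c*sqrt(c)*1 = -4*c**(3/2)*1 = -4*c**(3/2))
(r(w(-2)) - 75)*80 = (-320*sqrt(10) - 75)*80 = (-75 - 320*sqrt(10))*80 = -6000 - 25600*sqrt(10)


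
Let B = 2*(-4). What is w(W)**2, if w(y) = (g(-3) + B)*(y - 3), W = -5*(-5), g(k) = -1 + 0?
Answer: 39204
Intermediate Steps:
B = -8
g(k) = -1
W = 25
w(y) = 27 - 9*y (w(y) = (-1 - 8)*(y - 3) = -9*(-3 + y) = 27 - 9*y)
w(W)**2 = (27 - 9*25)**2 = (27 - 225)**2 = (-198)**2 = 39204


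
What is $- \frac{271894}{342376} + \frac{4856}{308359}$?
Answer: $- \frac{41089192045}{52787360492} \approx -0.77839$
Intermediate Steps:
$- \frac{271894}{342376} + \frac{4856}{308359} = \left(-271894\right) \frac{1}{342376} + 4856 \cdot \frac{1}{308359} = - \frac{135947}{171188} + \frac{4856}{308359} = - \frac{41089192045}{52787360492}$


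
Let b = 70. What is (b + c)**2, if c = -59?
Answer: 121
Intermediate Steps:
(b + c)**2 = (70 - 59)**2 = 11**2 = 121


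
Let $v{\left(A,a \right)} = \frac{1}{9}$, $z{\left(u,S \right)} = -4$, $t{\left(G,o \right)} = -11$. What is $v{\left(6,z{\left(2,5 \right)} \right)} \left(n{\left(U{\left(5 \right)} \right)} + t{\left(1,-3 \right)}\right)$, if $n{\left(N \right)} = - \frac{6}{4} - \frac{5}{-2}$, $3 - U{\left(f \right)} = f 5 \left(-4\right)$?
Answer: $- \frac{10}{9} \approx -1.1111$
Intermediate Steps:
$U{\left(f \right)} = 3 + 20 f$ ($U{\left(f \right)} = 3 - f 5 \left(-4\right) = 3 - 5 f \left(-4\right) = 3 - - 20 f = 3 + 20 f$)
$v{\left(A,a \right)} = \frac{1}{9}$
$n{\left(N \right)} = 1$ ($n{\left(N \right)} = \left(-6\right) \frac{1}{4} - - \frac{5}{2} = - \frac{3}{2} + \frac{5}{2} = 1$)
$v{\left(6,z{\left(2,5 \right)} \right)} \left(n{\left(U{\left(5 \right)} \right)} + t{\left(1,-3 \right)}\right) = \frac{1 - 11}{9} = \frac{1}{9} \left(-10\right) = - \frac{10}{9}$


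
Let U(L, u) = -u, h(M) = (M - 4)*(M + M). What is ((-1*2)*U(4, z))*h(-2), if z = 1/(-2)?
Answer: -24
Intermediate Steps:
h(M) = 2*M*(-4 + M) (h(M) = (-4 + M)*(2*M) = 2*M*(-4 + M))
z = -½ ≈ -0.50000
((-1*2)*U(4, z))*h(-2) = ((-1*2)*(-1*(-½)))*(2*(-2)*(-4 - 2)) = (-2*½)*(2*(-2)*(-6)) = -1*24 = -24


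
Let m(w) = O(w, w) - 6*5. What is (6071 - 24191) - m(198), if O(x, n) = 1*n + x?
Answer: -18486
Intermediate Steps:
O(x, n) = n + x
m(w) = -30 + 2*w (m(w) = (w + w) - 6*5 = 2*w - 30 = -30 + 2*w)
(6071 - 24191) - m(198) = (6071 - 24191) - (-30 + 2*198) = -18120 - (-30 + 396) = -18120 - 1*366 = -18120 - 366 = -18486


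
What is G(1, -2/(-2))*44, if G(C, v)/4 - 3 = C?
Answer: 704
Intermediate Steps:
G(C, v) = 12 + 4*C
G(1, -2/(-2))*44 = (12 + 4*1)*44 = (12 + 4)*44 = 16*44 = 704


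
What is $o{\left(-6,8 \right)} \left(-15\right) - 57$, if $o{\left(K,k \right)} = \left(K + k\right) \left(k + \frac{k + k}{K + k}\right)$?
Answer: $-537$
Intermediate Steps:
$o{\left(K,k \right)} = \left(K + k\right) \left(k + \frac{2 k}{K + k}\right)$
$o{\left(-6,8 \right)} \left(-15\right) - 57 = 8 \left(2 - 6 + 8\right) \left(-15\right) - 57 = 8 \cdot 4 \left(-15\right) - 57 = 32 \left(-15\right) - 57 = -480 - 57 = -537$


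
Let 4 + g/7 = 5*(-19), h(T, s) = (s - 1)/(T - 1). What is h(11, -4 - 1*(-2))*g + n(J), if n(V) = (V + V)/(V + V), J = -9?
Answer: 2089/10 ≈ 208.90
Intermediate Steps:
h(T, s) = (-1 + s)/(-1 + T)
n(V) = 1 (n(V) = (2*V)/((2*V)) = (2*V)*(1/(2*V)) = 1)
g = -693 (g = -28 + 7*(5*(-19)) = -28 + 7*(-95) = -28 - 665 = -693)
h(11, -4 - 1*(-2))*g + n(J) = ((-1 + (-4 - 1*(-2)))/(-1 + 11))*(-693) + 1 = ((-1 + (-4 + 2))/10)*(-693) + 1 = ((-1 - 2)/10)*(-693) + 1 = ((⅒)*(-3))*(-693) + 1 = -3/10*(-693) + 1 = 2079/10 + 1 = 2089/10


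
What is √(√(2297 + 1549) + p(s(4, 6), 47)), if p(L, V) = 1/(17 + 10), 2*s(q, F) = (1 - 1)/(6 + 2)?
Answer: √(3 + 81*√3846)/9 ≈ 7.8774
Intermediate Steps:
s(q, F) = 0 (s(q, F) = ((1 - 1)/(6 + 2))/2 = (0/8)/2 = (0*(⅛))/2 = (½)*0 = 0)
p(L, V) = 1/27
√(√(2297 + 1549) + p(s(4, 6), 47)) = √(√(2297 + 1549) + 1/27) = √(√3846 + 1/27) = √(1/27 + √3846)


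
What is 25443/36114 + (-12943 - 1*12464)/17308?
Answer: -79530159/104176852 ≈ -0.76341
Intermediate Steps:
25443/36114 + (-12943 - 1*12464)/17308 = 25443*(1/36114) + (-12943 - 12464)*(1/17308) = 8481/12038 - 25407*1/17308 = 8481/12038 - 25407/17308 = -79530159/104176852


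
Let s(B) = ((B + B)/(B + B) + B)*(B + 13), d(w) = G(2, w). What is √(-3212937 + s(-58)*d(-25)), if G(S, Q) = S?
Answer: 3*I*√356423 ≈ 1791.0*I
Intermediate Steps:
d(w) = 2
s(B) = (1 + B)*(13 + B) (s(B) = ((2*B)/((2*B)) + B)*(13 + B) = ((2*B)*(1/(2*B)) + B)*(13 + B) = (1 + B)*(13 + B))
√(-3212937 + s(-58)*d(-25)) = √(-3212937 + (13 + (-58)² + 14*(-58))*2) = √(-3212937 + (13 + 3364 - 812)*2) = √(-3212937 + 2565*2) = √(-3212937 + 5130) = √(-3207807) = 3*I*√356423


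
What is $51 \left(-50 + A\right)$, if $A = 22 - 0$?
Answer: $-1428$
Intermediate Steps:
$A = 22$ ($A = 22 + 0 = 22$)
$51 \left(-50 + A\right) = 51 \left(-50 + 22\right) = 51 \left(-28\right) = -1428$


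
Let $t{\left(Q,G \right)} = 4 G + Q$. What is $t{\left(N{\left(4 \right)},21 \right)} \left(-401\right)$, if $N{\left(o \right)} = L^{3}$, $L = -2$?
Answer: $-30476$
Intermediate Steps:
$N{\left(o \right)} = -8$ ($N{\left(o \right)} = \left(-2\right)^{3} = -8$)
$t{\left(Q,G \right)} = Q + 4 G$
$t{\left(N{\left(4 \right)},21 \right)} \left(-401\right) = \left(-8 + 4 \cdot 21\right) \left(-401\right) = \left(-8 + 84\right) \left(-401\right) = 76 \left(-401\right) = -30476$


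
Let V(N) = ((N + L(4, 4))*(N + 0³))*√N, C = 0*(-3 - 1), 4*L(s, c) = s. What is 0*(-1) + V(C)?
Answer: 0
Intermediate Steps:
L(s, c) = s/4
C = 0 (C = 0*(-4) = 0)
V(N) = N^(3/2)*(1 + N) (V(N) = ((N + (¼)*4)*(N + 0³))*√N = ((N + 1)*(N + 0))*√N = ((1 + N)*N)*√N = (N*(1 + N))*√N = N^(3/2)*(1 + N))
0*(-1) + V(C) = 0*(-1) + 0^(3/2)*(1 + 0) = 0 + 0*1 = 0 + 0 = 0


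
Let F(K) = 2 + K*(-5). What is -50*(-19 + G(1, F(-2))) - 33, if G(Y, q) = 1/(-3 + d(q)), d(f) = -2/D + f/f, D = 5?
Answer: 5627/6 ≈ 937.83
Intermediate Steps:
d(f) = ⅗ (d(f) = -2/5 + f/f = -2*⅕ + 1 = -⅖ + 1 = ⅗)
F(K) = 2 - 5*K
G(Y, q) = -5/12 (G(Y, q) = 1/(-3 + ⅗) = 1/(-12/5) = -5/12)
-50*(-19 + G(1, F(-2))) - 33 = -50*(-19 - 5/12) - 33 = -50*(-233/12) - 33 = 5825/6 - 33 = 5627/6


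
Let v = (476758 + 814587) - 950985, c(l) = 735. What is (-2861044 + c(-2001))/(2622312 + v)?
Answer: -2860309/2962672 ≈ -0.96545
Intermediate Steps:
v = 340360 (v = 1291345 - 950985 = 340360)
(-2861044 + c(-2001))/(2622312 + v) = (-2861044 + 735)/(2622312 + 340360) = -2860309/2962672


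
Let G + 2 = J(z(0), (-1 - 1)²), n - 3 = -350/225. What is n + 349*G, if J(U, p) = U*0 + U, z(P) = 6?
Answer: 12577/9 ≈ 1397.4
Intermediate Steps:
n = 13/9 (n = 3 - 350/225 = 3 - 350*1/225 = 3 - 14/9 = 13/9 ≈ 1.4444)
J(U, p) = U (J(U, p) = 0 + U = U)
G = 4 (G = -2 + 6 = 4)
n + 349*G = 13/9 + 349*4 = 13/9 + 1396 = 12577/9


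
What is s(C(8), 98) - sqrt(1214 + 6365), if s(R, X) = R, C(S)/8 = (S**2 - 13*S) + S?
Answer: -256 - sqrt(7579) ≈ -343.06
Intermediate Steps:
C(S) = -96*S + 8*S**2 (C(S) = 8*((S**2 - 13*S) + S) = 8*(S**2 - 12*S) = -96*S + 8*S**2)
s(C(8), 98) - sqrt(1214 + 6365) = 8*8*(-12 + 8) - sqrt(1214 + 6365) = 8*8*(-4) - sqrt(7579) = -256 - sqrt(7579)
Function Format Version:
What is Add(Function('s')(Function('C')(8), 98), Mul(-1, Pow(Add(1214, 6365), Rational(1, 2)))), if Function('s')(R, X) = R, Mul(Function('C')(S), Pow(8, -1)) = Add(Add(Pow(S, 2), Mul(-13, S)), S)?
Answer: Add(-256, Mul(-1, Pow(7579, Rational(1, 2)))) ≈ -343.06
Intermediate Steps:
Function('C')(S) = Add(Mul(-96, S), Mul(8, Pow(S, 2))) (Function('C')(S) = Mul(8, Add(Add(Pow(S, 2), Mul(-13, S)), S)) = Mul(8, Add(Pow(S, 2), Mul(-12, S))) = Add(Mul(-96, S), Mul(8, Pow(S, 2))))
Add(Function('s')(Function('C')(8), 98), Mul(-1, Pow(Add(1214, 6365), Rational(1, 2)))) = Add(Mul(8, 8, Add(-12, 8)), Mul(-1, Pow(Add(1214, 6365), Rational(1, 2)))) = Add(Mul(8, 8, -4), Mul(-1, Pow(7579, Rational(1, 2)))) = Add(-256, Mul(-1, Pow(7579, Rational(1, 2))))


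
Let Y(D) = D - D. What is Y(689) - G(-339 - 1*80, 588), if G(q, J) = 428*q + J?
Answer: 178744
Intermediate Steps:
Y(D) = 0
G(q, J) = J + 428*q
Y(689) - G(-339 - 1*80, 588) = 0 - (588 + 428*(-339 - 1*80)) = 0 - (588 + 428*(-339 - 80)) = 0 - (588 + 428*(-419)) = 0 - (588 - 179332) = 0 - 1*(-178744) = 0 + 178744 = 178744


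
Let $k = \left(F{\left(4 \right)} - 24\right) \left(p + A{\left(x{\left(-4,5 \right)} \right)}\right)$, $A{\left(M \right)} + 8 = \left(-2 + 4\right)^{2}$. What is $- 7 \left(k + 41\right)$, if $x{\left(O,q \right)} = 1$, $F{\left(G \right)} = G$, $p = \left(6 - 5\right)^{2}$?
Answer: $-707$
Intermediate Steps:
$p = 1$ ($p = 1^{2} = 1$)
$A{\left(M \right)} = -4$ ($A{\left(M \right)} = -8 + \left(-2 + 4\right)^{2} = -8 + 2^{2} = -8 + 4 = -4$)
$k = 60$ ($k = \left(4 - 24\right) \left(1 - 4\right) = \left(-20\right) \left(-3\right) = 60$)
$- 7 \left(k + 41\right) = - 7 \left(60 + 41\right) = \left(-7\right) 101 = -707$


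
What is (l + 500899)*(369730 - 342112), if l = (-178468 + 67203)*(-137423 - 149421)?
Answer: 881461571802462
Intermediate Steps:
l = 31915697660 (l = -111265*(-286844) = 31915697660)
(l + 500899)*(369730 - 342112) = (31915697660 + 500899)*(369730 - 342112) = 31916198559*27618 = 881461571802462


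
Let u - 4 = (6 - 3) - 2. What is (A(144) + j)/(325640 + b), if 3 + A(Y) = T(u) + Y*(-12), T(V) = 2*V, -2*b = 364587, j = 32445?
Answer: 61448/286693 ≈ 0.21433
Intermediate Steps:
b = -364587/2 (b = -½*364587 = -364587/2 ≈ -1.8229e+5)
u = 5 (u = 4 + ((6 - 3) - 2) = 4 + (3 - 2) = 4 + 1 = 5)
A(Y) = 7 - 12*Y (A(Y) = -3 + (2*5 + Y*(-12)) = -3 + (10 - 12*Y) = 7 - 12*Y)
(A(144) + j)/(325640 + b) = ((7 - 12*144) + 32445)/(325640 - 364587/2) = ((7 - 1728) + 32445)/(286693/2) = (-1721 + 32445)*(2/286693) = 30724*(2/286693) = 61448/286693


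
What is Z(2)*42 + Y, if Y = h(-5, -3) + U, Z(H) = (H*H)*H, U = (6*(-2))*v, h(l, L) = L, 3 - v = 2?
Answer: 321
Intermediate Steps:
v = 1 (v = 3 - 1*2 = 3 - 2 = 1)
U = -12 (U = (6*(-2))*1 = -12*1 = -12)
Z(H) = H³ (Z(H) = H²*H = H³)
Y = -15 (Y = -3 - 12 = -15)
Z(2)*42 + Y = 2³*42 - 15 = 8*42 - 15 = 336 - 15 = 321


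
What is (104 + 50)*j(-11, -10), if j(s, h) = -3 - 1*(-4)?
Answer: 154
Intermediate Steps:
j(s, h) = 1 (j(s, h) = -3 + 4 = 1)
(104 + 50)*j(-11, -10) = (104 + 50)*1 = 154*1 = 154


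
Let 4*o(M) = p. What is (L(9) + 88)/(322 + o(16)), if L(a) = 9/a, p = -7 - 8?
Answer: 356/1273 ≈ 0.27965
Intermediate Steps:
p = -15
o(M) = -15/4 (o(M) = (¼)*(-15) = -15/4)
(L(9) + 88)/(322 + o(16)) = (9/9 + 88)/(322 - 15/4) = (9*(⅑) + 88)/(1273/4) = (1 + 88)*(4/1273) = 89*(4/1273) = 356/1273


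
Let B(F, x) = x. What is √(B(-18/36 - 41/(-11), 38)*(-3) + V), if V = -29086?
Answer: 20*I*√73 ≈ 170.88*I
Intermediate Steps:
√(B(-18/36 - 41/(-11), 38)*(-3) + V) = √(38*(-3) - 29086) = √(-114 - 29086) = √(-29200) = 20*I*√73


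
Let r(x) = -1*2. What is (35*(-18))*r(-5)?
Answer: 1260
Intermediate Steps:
r(x) = -2
(35*(-18))*r(-5) = (35*(-18))*(-2) = -630*(-2) = 1260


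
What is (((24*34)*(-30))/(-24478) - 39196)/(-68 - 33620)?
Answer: 119926901/103076858 ≈ 1.1635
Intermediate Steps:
(((24*34)*(-30))/(-24478) - 39196)/(-68 - 33620) = ((816*(-30))*(-1/24478) - 39196)/(-33688) = (-24480*(-1/24478) - 39196)*(-1/33688) = (12240/12239 - 39196)*(-1/33688) = -479707604/12239*(-1/33688) = 119926901/103076858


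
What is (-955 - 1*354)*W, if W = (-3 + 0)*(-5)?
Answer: -19635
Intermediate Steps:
W = 15 (W = -3*(-5) = 15)
(-955 - 1*354)*W = (-955 - 1*354)*15 = (-955 - 354)*15 = -1309*15 = -19635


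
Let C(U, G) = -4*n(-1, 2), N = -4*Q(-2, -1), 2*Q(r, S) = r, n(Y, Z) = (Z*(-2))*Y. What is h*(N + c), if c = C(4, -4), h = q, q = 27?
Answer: -324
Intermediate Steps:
n(Y, Z) = -2*Y*Z (n(Y, Z) = (-2*Z)*Y = -2*Y*Z)
Q(r, S) = r/2
h = 27
N = 4 (N = -2*(-2) = -4*(-1) = 4)
C(U, G) = -16 (C(U, G) = -(-8)*(-1)*2 = -4*4 = -16)
c = -16
h*(N + c) = 27*(4 - 16) = 27*(-12) = -324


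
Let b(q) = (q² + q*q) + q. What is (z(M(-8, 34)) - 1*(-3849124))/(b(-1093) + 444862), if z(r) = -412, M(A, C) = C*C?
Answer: 3848712/2833067 ≈ 1.3585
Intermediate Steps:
M(A, C) = C²
b(q) = q + 2*q² (b(q) = (q² + q²) + q = 2*q² + q = q + 2*q²)
(z(M(-8, 34)) - 1*(-3849124))/(b(-1093) + 444862) = (-412 - 1*(-3849124))/(-1093*(1 + 2*(-1093)) + 444862) = (-412 + 3849124)/(-1093*(1 - 2186) + 444862) = 3848712/(-1093*(-2185) + 444862) = 3848712/(2388205 + 444862) = 3848712/2833067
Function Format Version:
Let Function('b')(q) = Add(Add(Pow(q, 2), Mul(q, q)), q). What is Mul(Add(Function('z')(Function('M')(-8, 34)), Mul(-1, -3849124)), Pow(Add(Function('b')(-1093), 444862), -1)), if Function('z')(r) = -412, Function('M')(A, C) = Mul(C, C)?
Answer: Rational(3848712, 2833067) ≈ 1.3585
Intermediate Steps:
Function('M')(A, C) = Pow(C, 2)
Function('b')(q) = Add(q, Mul(2, Pow(q, 2))) (Function('b')(q) = Add(Add(Pow(q, 2), Pow(q, 2)), q) = Add(Mul(2, Pow(q, 2)), q) = Add(q, Mul(2, Pow(q, 2))))
Mul(Add(Function('z')(Function('M')(-8, 34)), Mul(-1, -3849124)), Pow(Add(Function('b')(-1093), 444862), -1)) = Mul(Add(-412, Mul(-1, -3849124)), Pow(Add(Mul(-1093, Add(1, Mul(2, -1093))), 444862), -1)) = Mul(Add(-412, 3849124), Pow(Add(Mul(-1093, Add(1, -2186)), 444862), -1)) = Mul(3848712, Pow(Add(Mul(-1093, -2185), 444862), -1)) = Mul(3848712, Pow(Add(2388205, 444862), -1)) = Mul(3848712, Pow(2833067, -1)) = Mul(3848712, Rational(1, 2833067)) = Rational(3848712, 2833067)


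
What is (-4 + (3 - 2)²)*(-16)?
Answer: 48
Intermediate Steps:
(-4 + (3 - 2)²)*(-16) = (-4 + 1²)*(-16) = (-4 + 1)*(-16) = -3*(-16) = 48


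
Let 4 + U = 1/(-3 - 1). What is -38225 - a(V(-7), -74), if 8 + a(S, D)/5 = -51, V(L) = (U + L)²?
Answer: -37930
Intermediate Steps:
U = -17/4 (U = -4 + 1/(-3 - 1) = -4 + 1/(-4) = -4 - ¼ = -17/4 ≈ -4.2500)
V(L) = (-17/4 + L)²
a(S, D) = -295 (a(S, D) = -40 + 5*(-51) = -40 - 255 = -295)
-38225 - a(V(-7), -74) = -38225 - 1*(-295) = -38225 + 295 = -37930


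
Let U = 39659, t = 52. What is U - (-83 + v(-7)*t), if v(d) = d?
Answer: 40106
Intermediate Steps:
U - (-83 + v(-7)*t) = 39659 - (-83 - 7*52) = 39659 - (-83 - 364) = 39659 - 1*(-447) = 39659 + 447 = 40106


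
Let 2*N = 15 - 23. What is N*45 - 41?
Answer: -221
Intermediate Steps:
N = -4 (N = (15 - 23)/2 = (1/2)*(-8) = -4)
N*45 - 41 = -4*45 - 41 = -180 - 41 = -221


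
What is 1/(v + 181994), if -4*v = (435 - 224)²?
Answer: 4/683455 ≈ 5.8526e-6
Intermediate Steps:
v = -44521/4 (v = -(435 - 224)²/4 = -¼*211² = -¼*44521 = -44521/4 ≈ -11130.)
1/(v + 181994) = 1/(-44521/4 + 181994) = 1/(683455/4) = 4/683455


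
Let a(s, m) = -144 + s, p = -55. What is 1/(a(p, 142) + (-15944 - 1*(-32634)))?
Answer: 1/16491 ≈ 6.0639e-5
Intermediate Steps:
1/(a(p, 142) + (-15944 - 1*(-32634))) = 1/((-144 - 55) + (-15944 - 1*(-32634))) = 1/(-199 + (-15944 + 32634)) = 1/(-199 + 16690) = 1/16491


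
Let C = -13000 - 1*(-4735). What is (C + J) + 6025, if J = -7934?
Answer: -10174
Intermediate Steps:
C = -8265 (C = -13000 + 4735 = -8265)
(C + J) + 6025 = (-8265 - 7934) + 6025 = -16199 + 6025 = -10174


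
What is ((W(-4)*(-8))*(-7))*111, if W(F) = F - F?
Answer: 0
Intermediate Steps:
W(F) = 0
((W(-4)*(-8))*(-7))*111 = ((0*(-8))*(-7))*111 = (0*(-7))*111 = 0*111 = 0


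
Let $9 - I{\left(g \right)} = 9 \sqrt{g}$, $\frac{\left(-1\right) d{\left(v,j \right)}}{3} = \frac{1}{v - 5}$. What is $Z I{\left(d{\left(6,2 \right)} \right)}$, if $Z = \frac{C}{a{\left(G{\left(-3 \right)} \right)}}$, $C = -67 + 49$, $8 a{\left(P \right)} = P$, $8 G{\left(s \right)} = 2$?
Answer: $-5184 + 5184 i \sqrt{3} \approx -5184.0 + 8979.0 i$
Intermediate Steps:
$G{\left(s \right)} = \frac{1}{4}$ ($G{\left(s \right)} = \frac{1}{8} \cdot 2 = \frac{1}{4}$)
$a{\left(P \right)} = \frac{P}{8}$
$d{\left(v,j \right)} = - \frac{3}{-5 + v}$ ($d{\left(v,j \right)} = - \frac{3}{v - 5} = - \frac{3}{-5 + v}$)
$C = -18$
$I{\left(g \right)} = 9 - 9 \sqrt{g}$
$Z = -576$ ($Z = - \frac{18}{\frac{1}{8} \cdot \frac{1}{4}} = - 18 \frac{1}{\frac{1}{32}} = \left(-18\right) 32 = -576$)
$Z I{\left(d{\left(6,2 \right)} \right)} = - 576 \left(9 - 9 \sqrt{- \frac{3}{-5 + 6}}\right) = - 576 \left(9 - 9 \sqrt{- \frac{3}{1}}\right) = - 576 \left(9 - 9 \sqrt{\left(-3\right) 1}\right) = - 576 \left(9 - 9 \sqrt{-3}\right) = - 576 \left(9 - 9 i \sqrt{3}\right) = -5184 + 5184 i \sqrt{3}$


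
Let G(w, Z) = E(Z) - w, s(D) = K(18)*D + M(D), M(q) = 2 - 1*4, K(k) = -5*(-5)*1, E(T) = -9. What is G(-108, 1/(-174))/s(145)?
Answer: 99/3623 ≈ 0.027325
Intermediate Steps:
K(k) = 25 (K(k) = 25*1 = 25)
M(q) = -2 (M(q) = 2 - 4 = -2)
s(D) = -2 + 25*D (s(D) = 25*D - 2 = -2 + 25*D)
G(w, Z) = -9 - w
G(-108, 1/(-174))/s(145) = (-9 - 1*(-108))/(-2 + 25*145) = (-9 + 108)/(-2 + 3625) = 99/3623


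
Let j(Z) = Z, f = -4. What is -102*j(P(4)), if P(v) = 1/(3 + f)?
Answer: 102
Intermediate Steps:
P(v) = -1 (P(v) = 1/(3 - 4) = 1/(-1) = -1)
-102*j(P(4)) = -102*(-1) = 102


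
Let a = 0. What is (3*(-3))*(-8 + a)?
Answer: 72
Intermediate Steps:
(3*(-3))*(-8 + a) = (3*(-3))*(-8 + 0) = -9*(-8) = 72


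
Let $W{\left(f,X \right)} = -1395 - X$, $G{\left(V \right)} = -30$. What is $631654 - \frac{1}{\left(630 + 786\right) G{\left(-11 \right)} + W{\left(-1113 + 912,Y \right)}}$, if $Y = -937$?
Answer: $\frac{27121959453}{42938} \approx 6.3165 \cdot 10^{5}$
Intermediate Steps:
$631654 - \frac{1}{\left(630 + 786\right) G{\left(-11 \right)} + W{\left(-1113 + 912,Y \right)}} = 631654 - \frac{1}{\left(630 + 786\right) \left(-30\right) - 458} = 631654 - \frac{1}{1416 \left(-30\right) + \left(-1395 + 937\right)} = 631654 - \frac{1}{-42480 - 458} = 631654 - \frac{1}{-42938} = 631654 - - \frac{1}{42938} = 631654 + \frac{1}{42938} = \frac{27121959453}{42938}$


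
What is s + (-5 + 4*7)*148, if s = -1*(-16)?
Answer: 3420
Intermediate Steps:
s = 16
s + (-5 + 4*7)*148 = 16 + (-5 + 4*7)*148 = 16 + (-5 + 28)*148 = 16 + 23*148 = 16 + 3404 = 3420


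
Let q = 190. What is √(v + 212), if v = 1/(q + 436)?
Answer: √83078338/626 ≈ 14.560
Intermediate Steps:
v = 1/626 (v = 1/(190 + 436) = 1/626 ≈ 0.0015974)
√(v + 212) = √(1/626 + 212) = √(132713/626) = √83078338/626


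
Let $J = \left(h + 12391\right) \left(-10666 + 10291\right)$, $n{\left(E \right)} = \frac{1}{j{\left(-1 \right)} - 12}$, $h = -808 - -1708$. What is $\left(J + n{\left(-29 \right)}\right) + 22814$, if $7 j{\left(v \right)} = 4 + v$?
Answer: $- \frac{401866198}{81} \approx -4.9613 \cdot 10^{6}$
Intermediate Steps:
$h = 900$ ($h = -808 + 1708 = 900$)
$j{\left(v \right)} = \frac{4}{7} + \frac{v}{7}$ ($j{\left(v \right)} = \frac{4 + v}{7} = \frac{4}{7} + \frac{v}{7}$)
$n{\left(E \right)} = - \frac{7}{81}$ ($n{\left(E \right)} = \frac{1}{\left(\frac{4}{7} + \frac{1}{7} \left(-1\right)\right) - 12} = \frac{1}{\left(\frac{4}{7} - \frac{1}{7}\right) - 12} = \frac{1}{\frac{3}{7} - 12} = \frac{1}{- \frac{81}{7}} = - \frac{7}{81}$)
$J = -4984125$ ($J = \left(900 + 12391\right) \left(-10666 + 10291\right) = 13291 \left(-375\right) = -4984125$)
$\left(J + n{\left(-29 \right)}\right) + 22814 = \left(-4984125 - \frac{7}{81}\right) + 22814 = - \frac{403714132}{81} + 22814 = - \frac{401866198}{81}$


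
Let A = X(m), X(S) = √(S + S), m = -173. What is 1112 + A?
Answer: 1112 + I*√346 ≈ 1112.0 + 18.601*I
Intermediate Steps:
X(S) = √2*√S (X(S) = √(2*S) = √2*√S)
A = I*√346 (A = √2*√(-173) = √2*(I*√173) = I*√346 ≈ 18.601*I)
1112 + A = 1112 + I*√346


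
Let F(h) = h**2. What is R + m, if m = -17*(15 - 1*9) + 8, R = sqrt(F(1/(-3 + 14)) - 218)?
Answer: -94 + I*sqrt(26377)/11 ≈ -94.0 + 14.765*I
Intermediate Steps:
R = I*sqrt(26377)/11 (R = sqrt((1/(-3 + 14))**2 - 218) = sqrt((1/11)**2 - 218) = sqrt(1/121 - 218) = sqrt(-26377/121) = I*sqrt(26377)/11 ≈ 14.765*I)
m = -94 (m = -17*(15 - 9) + 8 = -17*6 + 8 = -102 + 8 = -94)
R + m = I*sqrt(26377)/11 - 94 = -94 + I*sqrt(26377)/11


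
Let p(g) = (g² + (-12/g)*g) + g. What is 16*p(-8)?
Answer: 704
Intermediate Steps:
p(g) = -12 + g + g² (p(g) = (g² - 12) + g = (-12 + g²) + g = -12 + g + g²)
16*p(-8) = 16*(-12 - 8 + (-8)²) = 16*(-12 - 8 + 64) = 16*44 = 704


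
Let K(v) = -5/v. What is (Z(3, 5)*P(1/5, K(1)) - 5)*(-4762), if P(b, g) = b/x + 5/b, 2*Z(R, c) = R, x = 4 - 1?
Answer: -776206/5 ≈ -1.5524e+5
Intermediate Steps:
x = 3
Z(R, c) = R/2
P(b, g) = 5/b + b/3 (P(b, g) = b/3 + 5/b = 5/b + b/3)
(Z(3, 5)*P(1/5, K(1)) - 5)*(-4762) = (((½)*3)*(5/((1/5)) + (1/5)/3) - 5)*(-4762) = (3*(5/((1*(⅕))) + (1*(⅕))/3)/2 - 5)*(-4762) = (3*(5/(⅕) + (⅓)*(⅕))/2 - 5)*(-4762) = (3*(5*5 + 1/15)/2 - 5)*(-4762) = (3*(25 + 1/15)/2 - 5)*(-4762) = ((3/2)*(376/15) - 5)*(-4762) = (188/5 - 5)*(-4762) = (163/5)*(-4762) = -776206/5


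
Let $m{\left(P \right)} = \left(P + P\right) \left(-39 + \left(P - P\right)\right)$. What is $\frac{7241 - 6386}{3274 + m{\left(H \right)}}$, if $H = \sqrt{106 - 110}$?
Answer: $\frac{1399635}{5371706} + \frac{33345 i}{2685853} \approx 0.26056 + 0.012415 i$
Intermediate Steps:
$H = 2 i$ ($H = \sqrt{-4} = 2 i \approx 2.0 i$)
$m{\left(P \right)} = - 78 P$ ($m{\left(P \right)} = 2 P \left(-39 + 0\right) = 2 P \left(-39\right) = - 78 P$)
$\frac{7241 - 6386}{3274 + m{\left(H \right)}} = \frac{7241 - 6386}{3274 - 78 \cdot 2 i} = \frac{855}{3274 - 156 i} = 855 \frac{3274 + 156 i}{10743412} = \frac{855 \left(3274 + 156 i\right)}{10743412}$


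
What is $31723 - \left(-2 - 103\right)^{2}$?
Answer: $20698$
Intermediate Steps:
$31723 - \left(-2 - 103\right)^{2} = 31723 - \left(-105\right)^{2} = 31723 - 11025 = 20698$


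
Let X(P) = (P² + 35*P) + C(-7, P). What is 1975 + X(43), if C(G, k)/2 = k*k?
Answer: 9027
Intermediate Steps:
C(G, k) = 2*k² (C(G, k) = 2*(k*k) = 2*k²)
X(P) = 3*P² + 35*P (X(P) = (P² + 35*P) + 2*P² = 3*P² + 35*P)
1975 + X(43) = 1975 + 43*(35 + 3*43) = 1975 + 43*(35 + 129) = 1975 + 43*164 = 1975 + 7052 = 9027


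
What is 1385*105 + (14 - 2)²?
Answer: 145569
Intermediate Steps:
1385*105 + (14 - 2)² = 145425 + 12² = 145425 + 144 = 145569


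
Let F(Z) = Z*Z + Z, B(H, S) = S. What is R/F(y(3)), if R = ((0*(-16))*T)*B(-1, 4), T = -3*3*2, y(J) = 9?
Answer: 0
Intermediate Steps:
F(Z) = Z + Z**2 (F(Z) = Z**2 + Z = Z + Z**2)
T = -18 (T = -9*2 = -18)
R = 0 (R = ((0*(-16))*(-18))*4 = (0*(-18))*4 = 0*4 = 0)
R/F(y(3)) = 0/((9*(1 + 9))) = 0/((9*10)) = 0/90 = 0*(1/90) = 0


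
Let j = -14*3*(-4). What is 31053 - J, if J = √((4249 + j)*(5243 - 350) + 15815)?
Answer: 31053 - 2*√5407049 ≈ 26402.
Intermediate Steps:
j = 168 (j = -42*(-4) = 168)
J = 2*√5407049 (J = √((4249 + 168)*(5243 - 350) + 15815) = √(4417*4893 + 15815) = √(21612381 + 15815) = √21628196 = 2*√5407049 ≈ 4650.6)
31053 - J = 31053 - 2*√5407049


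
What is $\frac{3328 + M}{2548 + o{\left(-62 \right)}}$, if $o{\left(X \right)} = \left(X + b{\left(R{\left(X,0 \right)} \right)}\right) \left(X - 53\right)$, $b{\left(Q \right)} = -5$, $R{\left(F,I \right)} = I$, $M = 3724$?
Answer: $\frac{7052}{10253} \approx 0.6878$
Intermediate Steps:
$o{\left(X \right)} = \left(-53 + X\right) \left(-5 + X\right)$ ($o{\left(X \right)} = \left(X - 5\right) \left(X - 53\right) = \left(-5 + X\right) \left(-53 + X\right) = \left(-53 + X\right) \left(-5 + X\right)$)
$\frac{3328 + M}{2548 + o{\left(-62 \right)}} = \frac{3328 + 3724}{2548 + \left(265 + \left(-62\right)^{2} - -3596\right)} = \frac{7052}{2548 + \left(265 + 3844 + 3596\right)} = \frac{7052}{2548 + 7705} = \frac{7052}{10253}$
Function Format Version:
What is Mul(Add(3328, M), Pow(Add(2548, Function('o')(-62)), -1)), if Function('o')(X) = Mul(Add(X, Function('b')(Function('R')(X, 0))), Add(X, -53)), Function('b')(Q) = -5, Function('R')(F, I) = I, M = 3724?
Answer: Rational(7052, 10253) ≈ 0.68780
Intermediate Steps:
Function('o')(X) = Mul(Add(-53, X), Add(-5, X)) (Function('o')(X) = Mul(Add(X, -5), Add(X, -53)) = Mul(Add(-5, X), Add(-53, X)) = Mul(Add(-53, X), Add(-5, X)))
Mul(Add(3328, M), Pow(Add(2548, Function('o')(-62)), -1)) = Mul(Add(3328, 3724), Pow(Add(2548, Add(265, Pow(-62, 2), Mul(-58, -62))), -1)) = Mul(7052, Pow(Add(2548, Add(265, 3844, 3596)), -1)) = Mul(7052, Pow(Add(2548, 7705), -1)) = Mul(7052, Pow(10253, -1)) = Mul(7052, Rational(1, 10253)) = Rational(7052, 10253)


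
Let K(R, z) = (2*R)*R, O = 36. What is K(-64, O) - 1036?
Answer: 7156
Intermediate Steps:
K(R, z) = 2*R²
K(-64, O) - 1036 = 2*(-64)² - 1036 = 2*4096 - 1036 = 8192 - 1036 = 7156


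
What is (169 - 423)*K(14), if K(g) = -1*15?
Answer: 3810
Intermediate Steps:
K(g) = -15
(169 - 423)*K(14) = (169 - 423)*(-15) = -254*(-15) = 3810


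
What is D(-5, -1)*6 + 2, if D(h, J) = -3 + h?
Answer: -46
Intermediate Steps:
D(-5, -1)*6 + 2 = (-3 - 5)*6 + 2 = -8*6 + 2 = -48 + 2 = -46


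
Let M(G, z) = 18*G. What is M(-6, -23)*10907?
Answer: -1177956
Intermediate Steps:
M(-6, -23)*10907 = (18*(-6))*10907 = -108*10907 = -1177956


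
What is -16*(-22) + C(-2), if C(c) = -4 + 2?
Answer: 350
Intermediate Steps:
C(c) = -2
-16*(-22) + C(-2) = -16*(-22) - 2 = 352 - 2 = 350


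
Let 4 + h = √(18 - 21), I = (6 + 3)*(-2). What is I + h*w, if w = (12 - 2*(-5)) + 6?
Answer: -130 + 28*I*√3 ≈ -130.0 + 48.497*I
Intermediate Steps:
w = 28 (w = (12 + 10) + 6 = 22 + 6 = 28)
I = -18 (I = 9*(-2) = -18)
h = -4 + I*√3 (h = -4 + √(18 - 21) = -4 + √(-3) = -4 + I*√3 ≈ -4.0 + 1.732*I)
I + h*w = -18 + (-4 + I*√3)*28 = -18 + (-112 + 28*I*√3) = -130 + 28*I*√3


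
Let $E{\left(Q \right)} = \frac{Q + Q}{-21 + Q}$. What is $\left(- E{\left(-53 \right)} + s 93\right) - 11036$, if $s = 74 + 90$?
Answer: $\frac{155939}{37} \approx 4214.6$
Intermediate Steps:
$s = 164$
$E{\left(Q \right)} = \frac{2 Q}{-21 + Q}$
$\left(- E{\left(-53 \right)} + s 93\right) - 11036 = \left(- \frac{2 \left(-53\right)}{-21 - 53} + 164 \cdot 93\right) - 11036 = \left(- \frac{2 \left(-53\right)}{-74} + 15252\right) - 11036 = \left(- \frac{2 \left(-53\right) \left(-1\right)}{74} + 15252\right) - 11036 = \left(\left(-1\right) \frac{53}{37} + 15252\right) - 11036 = \left(- \frac{53}{37} + 15252\right) - 11036 = \frac{564271}{37} - 11036 = \frac{155939}{37}$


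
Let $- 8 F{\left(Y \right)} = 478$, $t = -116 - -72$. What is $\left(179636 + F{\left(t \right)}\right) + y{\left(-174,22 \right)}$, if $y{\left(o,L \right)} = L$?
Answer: $\frac{718393}{4} \approx 1.796 \cdot 10^{5}$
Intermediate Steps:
$t = -44$ ($t = -116 + 72 = -44$)
$F{\left(Y \right)} = - \frac{239}{4}$ ($F{\left(Y \right)} = \left(- \frac{1}{8}\right) 478 = - \frac{239}{4}$)
$\left(179636 + F{\left(t \right)}\right) + y{\left(-174,22 \right)} = \left(179636 - \frac{239}{4}\right) + 22 = \frac{718305}{4} + 22 = \frac{718393}{4}$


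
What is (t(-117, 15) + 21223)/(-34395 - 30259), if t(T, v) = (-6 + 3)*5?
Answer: -10604/32327 ≈ -0.32802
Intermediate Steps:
t(T, v) = -15 (t(T, v) = -3*5 = -15)
(t(-117, 15) + 21223)/(-34395 - 30259) = (-15 + 21223)/(-34395 - 30259) = 21208/(-64654) = 21208*(-1/64654) = -10604/32327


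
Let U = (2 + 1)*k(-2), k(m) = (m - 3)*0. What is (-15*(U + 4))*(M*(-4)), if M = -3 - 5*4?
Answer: -5520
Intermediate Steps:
k(m) = 0 (k(m) = (-3 + m)*0 = 0)
M = -23 (M = -3 - 20 = -23)
U = 0 (U = (2 + 1)*0 = 3*0 = 0)
(-15*(U + 4))*(M*(-4)) = (-15*(0 + 4))*(-23*(-4)) = -15*4*92 = -60*92 = -5520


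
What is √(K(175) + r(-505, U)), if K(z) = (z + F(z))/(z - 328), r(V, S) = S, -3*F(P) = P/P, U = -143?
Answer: I*√3374211/153 ≈ 12.006*I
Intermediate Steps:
F(P) = -⅓ (F(P) = -P/(3*P) = -⅓*1 = -⅓)
K(z) = (-⅓ + z)/(-328 + z) (K(z) = (z - ⅓)/(z - 328) = (-⅓ + z)/(-328 + z))
√(K(175) + r(-505, U)) = √((-⅓ + 175)/(-328 + 175) - 143) = √((524/3)/(-153) - 143) = √(-1/153*524/3 - 143) = √(-524/459 - 143) = √(-66161/459) = I*√3374211/153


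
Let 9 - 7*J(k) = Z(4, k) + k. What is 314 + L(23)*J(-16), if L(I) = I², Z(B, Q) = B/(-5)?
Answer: 79231/35 ≈ 2263.7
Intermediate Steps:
Z(B, Q) = -B/5 (Z(B, Q) = B*(-⅕) = -B/5)
J(k) = 7/5 - k/7 (J(k) = 9/7 - (-⅕*4 + k)/7 = 9/7 - (-⅘ + k)/7 = 9/7 + (4/35 - k/7) = 7/5 - k/7)
314 + L(23)*J(-16) = 314 + 23²*(7/5 - ⅐*(-16)) = 314 + 529*(7/5 + 16/7) = 314 + 529*(129/35) = 314 + 68241/35 = 79231/35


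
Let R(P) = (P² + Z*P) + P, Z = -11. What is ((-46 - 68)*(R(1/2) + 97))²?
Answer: 442387089/4 ≈ 1.1060e+8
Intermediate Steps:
R(P) = P² - 10*P (R(P) = (P² - 11*P) + P = P² - 10*P)
((-46 - 68)*(R(1/2) + 97))² = ((-46 - 68)*((-10 + 1/2)/2 + 97))² = (-114*((-10 + ½)/2 + 97))² = (-114*((½)*(-19/2) + 97))² = (-114*(-19/4 + 97))² = (-114*369/4)² = (-21033/2)² = 442387089/4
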